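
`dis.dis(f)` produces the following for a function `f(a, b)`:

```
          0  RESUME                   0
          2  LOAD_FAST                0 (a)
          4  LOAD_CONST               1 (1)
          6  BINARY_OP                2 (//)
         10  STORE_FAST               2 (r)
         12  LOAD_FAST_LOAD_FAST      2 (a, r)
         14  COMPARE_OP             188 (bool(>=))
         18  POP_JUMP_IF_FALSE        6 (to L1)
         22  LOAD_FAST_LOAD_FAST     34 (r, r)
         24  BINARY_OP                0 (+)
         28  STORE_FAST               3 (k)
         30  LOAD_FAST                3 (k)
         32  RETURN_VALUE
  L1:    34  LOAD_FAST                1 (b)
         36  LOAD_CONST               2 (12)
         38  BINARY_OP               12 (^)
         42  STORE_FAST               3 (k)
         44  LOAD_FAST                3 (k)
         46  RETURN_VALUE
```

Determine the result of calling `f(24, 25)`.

48

LOAD_FAST a → push 24. Stack: [24]
LOAD_CONST → push 1. Stack: [24, 1]
BINARY_OP // → 24 // 1 = 24. Stack: [24]
STORE_FAST r → r=24. Stack: []
LOAD_FAST_LOAD_FAST a,r → push 24,24. Stack: [24, 24]
COMPARE_OP bool(>=) → 24 vs 24 = True. Stack: [True]
POP_JUMP_IF_FALSE → pop True; no jump. Stack: []
LOAD_FAST_LOAD_FAST r,r → push 24,24. Stack: [24, 24]
BINARY_OP + → 24 + 24 = 48. Stack: [48]
STORE_FAST k → k=48. Stack: []
LOAD_FAST k → push 48. Stack: [48]
RETURN_VALUE → return 48.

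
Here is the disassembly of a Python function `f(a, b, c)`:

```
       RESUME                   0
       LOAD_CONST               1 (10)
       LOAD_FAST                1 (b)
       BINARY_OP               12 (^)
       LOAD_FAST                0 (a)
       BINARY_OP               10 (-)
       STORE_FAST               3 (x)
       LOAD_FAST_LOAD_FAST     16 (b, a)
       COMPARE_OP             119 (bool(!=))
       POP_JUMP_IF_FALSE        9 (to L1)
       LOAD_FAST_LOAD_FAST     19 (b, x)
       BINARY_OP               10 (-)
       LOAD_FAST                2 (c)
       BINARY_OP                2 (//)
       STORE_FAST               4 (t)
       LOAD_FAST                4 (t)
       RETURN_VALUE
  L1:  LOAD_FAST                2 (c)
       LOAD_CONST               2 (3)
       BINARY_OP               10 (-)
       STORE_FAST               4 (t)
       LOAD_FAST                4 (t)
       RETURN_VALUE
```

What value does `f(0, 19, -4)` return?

1

LOAD_CONST → push 10. Stack: [10]
LOAD_FAST b → push 19. Stack: [10, 19]
BINARY_OP ^ → 10 ^ 19 = 25. Stack: [25]
LOAD_FAST a → push 0. Stack: [25, 0]
BINARY_OP - → 25 - 0 = 25. Stack: [25]
STORE_FAST x → x=25. Stack: []
LOAD_FAST_LOAD_FAST b,a → push 19,0. Stack: [19, 0]
COMPARE_OP bool(!=) → 19 vs 0 = True. Stack: [True]
POP_JUMP_IF_FALSE → pop True; no jump. Stack: []
LOAD_FAST_LOAD_FAST b,x → push 19,25. Stack: [19, 25]
BINARY_OP - → 19 - 25 = -6. Stack: [-6]
LOAD_FAST c → push -4. Stack: [-6, -4]
BINARY_OP // → -6 // -4 = 1. Stack: [1]
STORE_FAST t → t=1. Stack: []
LOAD_FAST t → push 1. Stack: [1]
RETURN_VALUE → return 1.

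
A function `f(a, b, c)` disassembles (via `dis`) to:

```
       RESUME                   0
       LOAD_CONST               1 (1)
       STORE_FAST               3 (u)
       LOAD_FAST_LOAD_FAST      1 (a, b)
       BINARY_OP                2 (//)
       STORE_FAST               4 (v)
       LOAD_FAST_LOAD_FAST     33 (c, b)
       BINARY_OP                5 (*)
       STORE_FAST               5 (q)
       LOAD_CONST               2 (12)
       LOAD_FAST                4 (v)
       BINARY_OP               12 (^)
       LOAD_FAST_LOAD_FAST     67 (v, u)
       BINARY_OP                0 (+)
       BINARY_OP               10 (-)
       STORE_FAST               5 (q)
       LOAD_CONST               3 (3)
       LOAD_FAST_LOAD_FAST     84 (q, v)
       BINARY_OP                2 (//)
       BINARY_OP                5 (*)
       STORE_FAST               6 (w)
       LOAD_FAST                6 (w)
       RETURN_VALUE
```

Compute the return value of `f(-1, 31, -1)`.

LOAD_CONST → push 1. Stack: [1]
STORE_FAST u → u=1. Stack: []
LOAD_FAST_LOAD_FAST a,b → push -1,31. Stack: [-1, 31]
BINARY_OP // → -1 // 31 = -1. Stack: [-1]
STORE_FAST v → v=-1. Stack: []
LOAD_FAST_LOAD_FAST c,b → push -1,31. Stack: [-1, 31]
BINARY_OP * → -1 * 31 = -31. Stack: [-31]
STORE_FAST q → q=-31. Stack: []
LOAD_CONST → push 12. Stack: [12]
LOAD_FAST v → push -1. Stack: [12, -1]
BINARY_OP ^ → 12 ^ -1 = -13. Stack: [-13]
LOAD_FAST_LOAD_FAST v,u → push -1,1. Stack: [-13, -1, 1]
BINARY_OP + → -1 + 1 = 0. Stack: [-13, 0]
BINARY_OP - → -13 - 0 = -13. Stack: [-13]
STORE_FAST q → q=-13. Stack: []
LOAD_CONST → push 3. Stack: [3]
LOAD_FAST_LOAD_FAST q,v → push -13,-1. Stack: [3, -13, -1]
BINARY_OP // → -13 // -1 = 13. Stack: [3, 13]
BINARY_OP * → 3 * 13 = 39. Stack: [39]
STORE_FAST w → w=39. Stack: []
LOAD_FAST w → push 39. Stack: [39]
RETURN_VALUE → return 39.

39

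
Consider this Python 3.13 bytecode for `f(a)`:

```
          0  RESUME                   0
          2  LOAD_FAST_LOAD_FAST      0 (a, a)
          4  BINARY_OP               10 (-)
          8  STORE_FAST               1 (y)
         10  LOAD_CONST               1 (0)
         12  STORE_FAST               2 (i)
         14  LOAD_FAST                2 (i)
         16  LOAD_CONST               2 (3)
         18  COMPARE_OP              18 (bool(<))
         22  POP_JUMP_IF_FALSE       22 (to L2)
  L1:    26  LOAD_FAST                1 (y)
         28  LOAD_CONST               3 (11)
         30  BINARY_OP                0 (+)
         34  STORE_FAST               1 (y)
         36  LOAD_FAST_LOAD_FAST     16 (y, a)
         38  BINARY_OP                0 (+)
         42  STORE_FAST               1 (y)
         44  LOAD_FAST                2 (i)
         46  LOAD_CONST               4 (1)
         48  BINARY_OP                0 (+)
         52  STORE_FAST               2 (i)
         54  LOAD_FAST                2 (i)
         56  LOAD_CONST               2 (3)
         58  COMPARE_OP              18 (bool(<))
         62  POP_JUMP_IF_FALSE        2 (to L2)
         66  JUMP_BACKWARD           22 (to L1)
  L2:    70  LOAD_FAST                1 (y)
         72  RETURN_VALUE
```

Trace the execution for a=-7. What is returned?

12

LOAD_FAST_LOAD_FAST a,a → push -7,-7. Stack: [-7, -7]
BINARY_OP - → -7 - -7 = 0. Stack: [0]
STORE_FAST y → y=0. Stack: []
LOAD_CONST → push 0. Stack: [0]
STORE_FAST i → i=0. Stack: []
LOAD_FAST i → push 0. Stack: [0]
LOAD_CONST → push 3. Stack: [0, 3]
COMPARE_OP bool(<) → 0 vs 3 = True. Stack: [True]
POP_JUMP_IF_FALSE → pop True; no jump. Stack: []
LOAD_FAST y → push 0. Stack: [0]
LOAD_CONST → push 11. Stack: [0, 11]
BINARY_OP + → 0 + 11 = 11. Stack: [11]
STORE_FAST y → y=11. Stack: []
LOAD_FAST_LOAD_FAST y,a → push 11,-7. Stack: [11, -7]
BINARY_OP + → 11 + -7 = 4. Stack: [4]
STORE_FAST y → y=4. Stack: []
LOAD_FAST i → push 0. Stack: [0]
LOAD_CONST → push 1. Stack: [0, 1]
BINARY_OP + → 0 + 1 = 1. Stack: [1]
STORE_FAST i → i=1. Stack: []
LOAD_FAST i → push 1. Stack: [1]
LOAD_CONST → push 3. Stack: [1, 3]
COMPARE_OP bool(<) → 1 vs 3 = True. Stack: [True]
POP_JUMP_IF_FALSE → pop True; no jump. Stack: []
LOAD_FAST y → push 4. Stack: [4]
LOAD_CONST → push 11. Stack: [4, 11]
BINARY_OP + → 4 + 11 = 15. Stack: [15]
STORE_FAST y → y=15. Stack: []
LOAD_FAST_LOAD_FAST y,a → push 15,-7. Stack: [15, -7]
BINARY_OP + → 15 + -7 = 8. Stack: [8]
STORE_FAST y → y=8. Stack: []
LOAD_FAST i → push 1. Stack: [1]
LOAD_CONST → push 1. Stack: [1, 1]
BINARY_OP + → 1 + 1 = 2. Stack: [2]
STORE_FAST i → i=2. Stack: []
LOAD_FAST i → push 2. Stack: [2]
LOAD_CONST → push 3. Stack: [2, 3]
COMPARE_OP bool(<) → 2 vs 3 = True. Stack: [True]
POP_JUMP_IF_FALSE → pop True; no jump. Stack: []
LOAD_FAST y → push 8. Stack: [8]
LOAD_CONST → push 11. Stack: [8, 11]
BINARY_OP + → 8 + 11 = 19. Stack: [19]
STORE_FAST y → y=19. Stack: []
LOAD_FAST_LOAD_FAST y,a → push 19,-7. Stack: [19, -7]
BINARY_OP + → 19 + -7 = 12. Stack: [12]
STORE_FAST y → y=12. Stack: []
LOAD_FAST i → push 2. Stack: [2]
LOAD_CONST → push 1. Stack: [2, 1]
BINARY_OP + → 2 + 1 = 3. Stack: [3]
STORE_FAST i → i=3. Stack: []
LOAD_FAST i → push 3. Stack: [3]
LOAD_CONST → push 3. Stack: [3, 3]
COMPARE_OP bool(<) → 3 vs 3 = False. Stack: [False]
POP_JUMP_IF_FALSE → pop False; jump. Stack: []
LOAD_FAST y → push 12. Stack: [12]
RETURN_VALUE → return 12.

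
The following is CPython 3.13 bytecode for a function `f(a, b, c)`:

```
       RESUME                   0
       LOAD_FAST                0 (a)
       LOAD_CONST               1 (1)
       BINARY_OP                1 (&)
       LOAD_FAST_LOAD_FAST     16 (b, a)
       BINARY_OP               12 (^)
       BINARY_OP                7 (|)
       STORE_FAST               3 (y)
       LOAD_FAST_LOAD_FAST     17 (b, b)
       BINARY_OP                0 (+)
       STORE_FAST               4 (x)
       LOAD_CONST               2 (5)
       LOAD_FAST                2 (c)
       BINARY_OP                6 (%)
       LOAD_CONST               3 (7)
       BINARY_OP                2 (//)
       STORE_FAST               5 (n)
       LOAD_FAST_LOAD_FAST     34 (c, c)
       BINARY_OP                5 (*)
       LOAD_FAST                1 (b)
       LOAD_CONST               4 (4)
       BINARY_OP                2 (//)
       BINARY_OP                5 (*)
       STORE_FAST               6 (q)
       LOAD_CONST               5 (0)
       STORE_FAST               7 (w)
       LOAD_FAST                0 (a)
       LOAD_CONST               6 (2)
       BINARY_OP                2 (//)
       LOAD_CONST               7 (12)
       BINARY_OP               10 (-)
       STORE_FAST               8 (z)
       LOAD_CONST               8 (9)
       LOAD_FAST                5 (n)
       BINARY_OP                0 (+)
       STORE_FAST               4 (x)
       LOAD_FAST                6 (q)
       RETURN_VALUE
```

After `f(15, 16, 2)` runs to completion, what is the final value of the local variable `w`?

LOAD_FAST a → push 15. Stack: [15]
LOAD_CONST → push 1. Stack: [15, 1]
BINARY_OP & → 15 & 1 = 1. Stack: [1]
LOAD_FAST_LOAD_FAST b,a → push 16,15. Stack: [1, 16, 15]
BINARY_OP ^ → 16 ^ 15 = 31. Stack: [1, 31]
BINARY_OP | → 1 | 31 = 31. Stack: [31]
STORE_FAST y → y=31. Stack: []
LOAD_FAST_LOAD_FAST b,b → push 16,16. Stack: [16, 16]
BINARY_OP + → 16 + 16 = 32. Stack: [32]
STORE_FAST x → x=32. Stack: []
LOAD_CONST → push 5. Stack: [5]
LOAD_FAST c → push 2. Stack: [5, 2]
BINARY_OP % → 5 % 2 = 1. Stack: [1]
LOAD_CONST → push 7. Stack: [1, 7]
BINARY_OP // → 1 // 7 = 0. Stack: [0]
STORE_FAST n → n=0. Stack: []
LOAD_FAST_LOAD_FAST c,c → push 2,2. Stack: [2, 2]
BINARY_OP * → 2 * 2 = 4. Stack: [4]
LOAD_FAST b → push 16. Stack: [4, 16]
LOAD_CONST → push 4. Stack: [4, 16, 4]
BINARY_OP // → 16 // 4 = 4. Stack: [4, 4]
BINARY_OP * → 4 * 4 = 16. Stack: [16]
STORE_FAST q → q=16. Stack: []
LOAD_CONST → push 0. Stack: [0]
STORE_FAST w → w=0. Stack: []
LOAD_FAST a → push 15. Stack: [15]
LOAD_CONST → push 2. Stack: [15, 2]
BINARY_OP // → 15 // 2 = 7. Stack: [7]
LOAD_CONST → push 12. Stack: [7, 12]
BINARY_OP - → 7 - 12 = -5. Stack: [-5]
STORE_FAST z → z=-5. Stack: []
LOAD_CONST → push 9. Stack: [9]
LOAD_FAST n → push 0. Stack: [9, 0]
BINARY_OP + → 9 + 0 = 9. Stack: [9]
STORE_FAST x → x=9. Stack: []
LOAD_FAST q → push 16. Stack: [16]
RETURN_VALUE → return 16.

0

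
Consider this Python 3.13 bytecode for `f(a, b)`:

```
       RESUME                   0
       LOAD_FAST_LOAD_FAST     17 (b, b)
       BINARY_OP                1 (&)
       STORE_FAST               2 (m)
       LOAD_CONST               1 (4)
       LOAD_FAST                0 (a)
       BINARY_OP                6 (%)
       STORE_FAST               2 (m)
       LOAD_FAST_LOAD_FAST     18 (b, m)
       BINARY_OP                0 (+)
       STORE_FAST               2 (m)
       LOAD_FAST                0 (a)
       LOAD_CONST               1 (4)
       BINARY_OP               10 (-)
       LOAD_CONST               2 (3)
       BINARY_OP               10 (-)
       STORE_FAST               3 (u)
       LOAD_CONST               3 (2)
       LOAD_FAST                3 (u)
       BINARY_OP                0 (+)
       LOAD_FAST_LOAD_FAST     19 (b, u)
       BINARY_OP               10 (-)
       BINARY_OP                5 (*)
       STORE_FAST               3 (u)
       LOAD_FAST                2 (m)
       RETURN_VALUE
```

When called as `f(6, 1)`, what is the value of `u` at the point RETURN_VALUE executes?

2

LOAD_FAST_LOAD_FAST b,b → push 1,1. Stack: [1, 1]
BINARY_OP & → 1 & 1 = 1. Stack: [1]
STORE_FAST m → m=1. Stack: []
LOAD_CONST → push 4. Stack: [4]
LOAD_FAST a → push 6. Stack: [4, 6]
BINARY_OP % → 4 % 6 = 4. Stack: [4]
STORE_FAST m → m=4. Stack: []
LOAD_FAST_LOAD_FAST b,m → push 1,4. Stack: [1, 4]
BINARY_OP + → 1 + 4 = 5. Stack: [5]
STORE_FAST m → m=5. Stack: []
LOAD_FAST a → push 6. Stack: [6]
LOAD_CONST → push 4. Stack: [6, 4]
BINARY_OP - → 6 - 4 = 2. Stack: [2]
LOAD_CONST → push 3. Stack: [2, 3]
BINARY_OP - → 2 - 3 = -1. Stack: [-1]
STORE_FAST u → u=-1. Stack: []
LOAD_CONST → push 2. Stack: [2]
LOAD_FAST u → push -1. Stack: [2, -1]
BINARY_OP + → 2 + -1 = 1. Stack: [1]
LOAD_FAST_LOAD_FAST b,u → push 1,-1. Stack: [1, 1, -1]
BINARY_OP - → 1 - -1 = 2. Stack: [1, 2]
BINARY_OP * → 1 * 2 = 2. Stack: [2]
STORE_FAST u → u=2. Stack: []
LOAD_FAST m → push 5. Stack: [5]
RETURN_VALUE → return 5.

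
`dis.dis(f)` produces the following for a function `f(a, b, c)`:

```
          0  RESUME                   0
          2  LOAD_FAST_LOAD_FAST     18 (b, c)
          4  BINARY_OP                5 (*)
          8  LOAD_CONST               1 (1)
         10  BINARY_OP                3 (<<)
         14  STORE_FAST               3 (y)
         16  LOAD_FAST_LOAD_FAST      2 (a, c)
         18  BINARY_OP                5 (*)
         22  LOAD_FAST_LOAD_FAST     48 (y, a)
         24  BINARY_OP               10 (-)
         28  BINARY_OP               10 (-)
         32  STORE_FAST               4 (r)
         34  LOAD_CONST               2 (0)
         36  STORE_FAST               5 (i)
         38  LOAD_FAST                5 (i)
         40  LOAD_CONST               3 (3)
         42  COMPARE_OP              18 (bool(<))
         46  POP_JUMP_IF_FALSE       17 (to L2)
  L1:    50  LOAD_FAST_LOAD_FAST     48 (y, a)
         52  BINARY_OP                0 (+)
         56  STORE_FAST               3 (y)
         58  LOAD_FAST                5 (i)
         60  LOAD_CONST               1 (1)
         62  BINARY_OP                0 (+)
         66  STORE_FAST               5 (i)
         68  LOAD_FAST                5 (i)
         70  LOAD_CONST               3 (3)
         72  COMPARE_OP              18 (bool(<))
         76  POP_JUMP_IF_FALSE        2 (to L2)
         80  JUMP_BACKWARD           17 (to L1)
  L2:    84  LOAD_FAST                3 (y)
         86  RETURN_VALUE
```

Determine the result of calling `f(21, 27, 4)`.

279

LOAD_FAST_LOAD_FAST b,c → push 27,4. Stack: [27, 4]
BINARY_OP * → 27 * 4 = 108. Stack: [108]
LOAD_CONST → push 1. Stack: [108, 1]
BINARY_OP << → 108 << 1 = 216. Stack: [216]
STORE_FAST y → y=216. Stack: []
LOAD_FAST_LOAD_FAST a,c → push 21,4. Stack: [21, 4]
BINARY_OP * → 21 * 4 = 84. Stack: [84]
LOAD_FAST_LOAD_FAST y,a → push 216,21. Stack: [84, 216, 21]
BINARY_OP - → 216 - 21 = 195. Stack: [84, 195]
BINARY_OP - → 84 - 195 = -111. Stack: [-111]
STORE_FAST r → r=-111. Stack: []
LOAD_CONST → push 0. Stack: [0]
STORE_FAST i → i=0. Stack: []
LOAD_FAST i → push 0. Stack: [0]
LOAD_CONST → push 3. Stack: [0, 3]
COMPARE_OP bool(<) → 0 vs 3 = True. Stack: [True]
POP_JUMP_IF_FALSE → pop True; no jump. Stack: []
LOAD_FAST_LOAD_FAST y,a → push 216,21. Stack: [216, 21]
BINARY_OP + → 216 + 21 = 237. Stack: [237]
STORE_FAST y → y=237. Stack: []
LOAD_FAST i → push 0. Stack: [0]
LOAD_CONST → push 1. Stack: [0, 1]
BINARY_OP + → 0 + 1 = 1. Stack: [1]
STORE_FAST i → i=1. Stack: []
LOAD_FAST i → push 1. Stack: [1]
LOAD_CONST → push 3. Stack: [1, 3]
COMPARE_OP bool(<) → 1 vs 3 = True. Stack: [True]
POP_JUMP_IF_FALSE → pop True; no jump. Stack: []
LOAD_FAST_LOAD_FAST y,a → push 237,21. Stack: [237, 21]
BINARY_OP + → 237 + 21 = 258. Stack: [258]
STORE_FAST y → y=258. Stack: []
LOAD_FAST i → push 1. Stack: [1]
LOAD_CONST → push 1. Stack: [1, 1]
BINARY_OP + → 1 + 1 = 2. Stack: [2]
STORE_FAST i → i=2. Stack: []
LOAD_FAST i → push 2. Stack: [2]
LOAD_CONST → push 3. Stack: [2, 3]
COMPARE_OP bool(<) → 2 vs 3 = True. Stack: [True]
POP_JUMP_IF_FALSE → pop True; no jump. Stack: []
LOAD_FAST_LOAD_FAST y,a → push 258,21. Stack: [258, 21]
BINARY_OP + → 258 + 21 = 279. Stack: [279]
STORE_FAST y → y=279. Stack: []
LOAD_FAST i → push 2. Stack: [2]
LOAD_CONST → push 1. Stack: [2, 1]
BINARY_OP + → 2 + 1 = 3. Stack: [3]
STORE_FAST i → i=3. Stack: []
LOAD_FAST i → push 3. Stack: [3]
LOAD_CONST → push 3. Stack: [3, 3]
COMPARE_OP bool(<) → 3 vs 3 = False. Stack: [False]
POP_JUMP_IF_FALSE → pop False; jump. Stack: []
LOAD_FAST y → push 279. Stack: [279]
RETURN_VALUE → return 279.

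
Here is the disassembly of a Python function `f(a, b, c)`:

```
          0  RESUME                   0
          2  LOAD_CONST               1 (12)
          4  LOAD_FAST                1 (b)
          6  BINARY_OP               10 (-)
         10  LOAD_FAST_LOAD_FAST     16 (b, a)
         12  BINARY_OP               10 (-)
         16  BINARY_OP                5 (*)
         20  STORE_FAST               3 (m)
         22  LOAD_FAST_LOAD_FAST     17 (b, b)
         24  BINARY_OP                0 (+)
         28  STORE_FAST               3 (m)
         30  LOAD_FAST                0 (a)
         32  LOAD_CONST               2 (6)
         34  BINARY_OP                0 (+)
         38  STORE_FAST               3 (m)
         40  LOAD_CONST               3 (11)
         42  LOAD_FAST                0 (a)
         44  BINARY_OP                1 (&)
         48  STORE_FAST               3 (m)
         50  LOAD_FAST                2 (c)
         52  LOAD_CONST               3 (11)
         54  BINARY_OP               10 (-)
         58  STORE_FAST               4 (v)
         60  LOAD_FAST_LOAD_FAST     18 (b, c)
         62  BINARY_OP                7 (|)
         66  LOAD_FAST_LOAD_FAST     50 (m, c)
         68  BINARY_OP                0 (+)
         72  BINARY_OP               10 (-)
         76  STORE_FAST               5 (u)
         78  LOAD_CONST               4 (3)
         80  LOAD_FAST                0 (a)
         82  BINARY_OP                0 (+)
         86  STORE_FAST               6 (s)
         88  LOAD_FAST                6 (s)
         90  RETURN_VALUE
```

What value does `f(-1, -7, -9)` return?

LOAD_CONST → push 12. Stack: [12]
LOAD_FAST b → push -7. Stack: [12, -7]
BINARY_OP - → 12 - -7 = 19. Stack: [19]
LOAD_FAST_LOAD_FAST b,a → push -7,-1. Stack: [19, -7, -1]
BINARY_OP - → -7 - -1 = -6. Stack: [19, -6]
BINARY_OP * → 19 * -6 = -114. Stack: [-114]
STORE_FAST m → m=-114. Stack: []
LOAD_FAST_LOAD_FAST b,b → push -7,-7. Stack: [-7, -7]
BINARY_OP + → -7 + -7 = -14. Stack: [-14]
STORE_FAST m → m=-14. Stack: []
LOAD_FAST a → push -1. Stack: [-1]
LOAD_CONST → push 6. Stack: [-1, 6]
BINARY_OP + → -1 + 6 = 5. Stack: [5]
STORE_FAST m → m=5. Stack: []
LOAD_CONST → push 11. Stack: [11]
LOAD_FAST a → push -1. Stack: [11, -1]
BINARY_OP & → 11 & -1 = 11. Stack: [11]
STORE_FAST m → m=11. Stack: []
LOAD_FAST c → push -9. Stack: [-9]
LOAD_CONST → push 11. Stack: [-9, 11]
BINARY_OP - → -9 - 11 = -20. Stack: [-20]
STORE_FAST v → v=-20. Stack: []
LOAD_FAST_LOAD_FAST b,c → push -7,-9. Stack: [-7, -9]
BINARY_OP | → -7 | -9 = -1. Stack: [-1]
LOAD_FAST_LOAD_FAST m,c → push 11,-9. Stack: [-1, 11, -9]
BINARY_OP + → 11 + -9 = 2. Stack: [-1, 2]
BINARY_OP - → -1 - 2 = -3. Stack: [-3]
STORE_FAST u → u=-3. Stack: []
LOAD_CONST → push 3. Stack: [3]
LOAD_FAST a → push -1. Stack: [3, -1]
BINARY_OP + → 3 + -1 = 2. Stack: [2]
STORE_FAST s → s=2. Stack: []
LOAD_FAST s → push 2. Stack: [2]
RETURN_VALUE → return 2.

2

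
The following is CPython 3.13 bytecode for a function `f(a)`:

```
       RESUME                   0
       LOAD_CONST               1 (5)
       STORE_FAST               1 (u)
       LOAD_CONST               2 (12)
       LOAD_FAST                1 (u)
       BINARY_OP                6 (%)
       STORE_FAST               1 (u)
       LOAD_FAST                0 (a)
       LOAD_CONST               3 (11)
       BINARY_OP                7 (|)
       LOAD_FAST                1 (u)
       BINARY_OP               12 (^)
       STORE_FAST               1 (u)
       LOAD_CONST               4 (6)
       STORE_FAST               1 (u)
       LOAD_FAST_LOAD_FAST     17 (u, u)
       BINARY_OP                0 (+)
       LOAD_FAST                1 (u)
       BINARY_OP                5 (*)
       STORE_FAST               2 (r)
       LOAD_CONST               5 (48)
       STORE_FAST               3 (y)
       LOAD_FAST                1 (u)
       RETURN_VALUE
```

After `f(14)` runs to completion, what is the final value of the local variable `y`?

LOAD_CONST → push 5. Stack: [5]
STORE_FAST u → u=5. Stack: []
LOAD_CONST → push 12. Stack: [12]
LOAD_FAST u → push 5. Stack: [12, 5]
BINARY_OP % → 12 % 5 = 2. Stack: [2]
STORE_FAST u → u=2. Stack: []
LOAD_FAST a → push 14. Stack: [14]
LOAD_CONST → push 11. Stack: [14, 11]
BINARY_OP | → 14 | 11 = 15. Stack: [15]
LOAD_FAST u → push 2. Stack: [15, 2]
BINARY_OP ^ → 15 ^ 2 = 13. Stack: [13]
STORE_FAST u → u=13. Stack: []
LOAD_CONST → push 6. Stack: [6]
STORE_FAST u → u=6. Stack: []
LOAD_FAST_LOAD_FAST u,u → push 6,6. Stack: [6, 6]
BINARY_OP + → 6 + 6 = 12. Stack: [12]
LOAD_FAST u → push 6. Stack: [12, 6]
BINARY_OP * → 12 * 6 = 72. Stack: [72]
STORE_FAST r → r=72. Stack: []
LOAD_CONST → push 48. Stack: [48]
STORE_FAST y → y=48. Stack: []
LOAD_FAST u → push 6. Stack: [6]
RETURN_VALUE → return 6.

48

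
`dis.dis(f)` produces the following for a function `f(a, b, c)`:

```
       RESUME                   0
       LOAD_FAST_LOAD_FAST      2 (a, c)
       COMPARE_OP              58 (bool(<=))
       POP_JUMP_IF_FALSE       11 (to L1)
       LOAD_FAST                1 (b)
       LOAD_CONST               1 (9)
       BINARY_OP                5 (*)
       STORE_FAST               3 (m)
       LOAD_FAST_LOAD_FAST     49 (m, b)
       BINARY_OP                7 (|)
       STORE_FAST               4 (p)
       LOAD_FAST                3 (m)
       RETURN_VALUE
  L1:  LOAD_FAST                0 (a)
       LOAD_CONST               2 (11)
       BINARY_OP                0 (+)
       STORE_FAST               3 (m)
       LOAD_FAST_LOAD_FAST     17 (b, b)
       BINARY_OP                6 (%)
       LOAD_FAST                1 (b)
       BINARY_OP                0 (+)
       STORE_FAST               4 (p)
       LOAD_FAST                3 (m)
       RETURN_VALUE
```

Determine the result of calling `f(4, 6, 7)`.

LOAD_FAST_LOAD_FAST a,c → push 4,7. Stack: [4, 7]
COMPARE_OP bool(<=) → 4 vs 7 = True. Stack: [True]
POP_JUMP_IF_FALSE → pop True; no jump. Stack: []
LOAD_FAST b → push 6. Stack: [6]
LOAD_CONST → push 9. Stack: [6, 9]
BINARY_OP * → 6 * 9 = 54. Stack: [54]
STORE_FAST m → m=54. Stack: []
LOAD_FAST_LOAD_FAST m,b → push 54,6. Stack: [54, 6]
BINARY_OP | → 54 | 6 = 54. Stack: [54]
STORE_FAST p → p=54. Stack: []
LOAD_FAST m → push 54. Stack: [54]
RETURN_VALUE → return 54.

54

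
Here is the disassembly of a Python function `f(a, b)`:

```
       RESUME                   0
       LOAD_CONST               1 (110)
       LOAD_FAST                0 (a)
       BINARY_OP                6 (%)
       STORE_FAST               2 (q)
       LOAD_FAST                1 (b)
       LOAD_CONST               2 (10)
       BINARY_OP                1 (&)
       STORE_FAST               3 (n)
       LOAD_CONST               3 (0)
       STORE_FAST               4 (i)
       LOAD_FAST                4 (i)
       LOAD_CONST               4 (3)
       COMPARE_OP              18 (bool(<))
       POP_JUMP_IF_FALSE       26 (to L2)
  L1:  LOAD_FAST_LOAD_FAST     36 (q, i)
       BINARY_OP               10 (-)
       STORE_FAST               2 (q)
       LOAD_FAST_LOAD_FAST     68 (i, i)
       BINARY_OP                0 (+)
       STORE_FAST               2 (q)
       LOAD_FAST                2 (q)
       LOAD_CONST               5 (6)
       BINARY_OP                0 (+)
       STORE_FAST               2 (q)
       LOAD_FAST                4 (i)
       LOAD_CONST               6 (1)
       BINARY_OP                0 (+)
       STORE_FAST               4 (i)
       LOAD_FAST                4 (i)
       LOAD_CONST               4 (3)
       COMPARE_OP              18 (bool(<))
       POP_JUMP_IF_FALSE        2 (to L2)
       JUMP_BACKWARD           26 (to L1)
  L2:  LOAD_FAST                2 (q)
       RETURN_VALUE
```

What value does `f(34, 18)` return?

10

LOAD_CONST → push 110
LOAD_FAST a → push 34
BINARY_OP % → 110 % 34 = 8
STORE_FAST q → q=8
LOAD_FAST b → push 18
LOAD_CONST → push 10
BINARY_OP & → 18 & 10 = 2
STORE_FAST n → n=2
LOAD_CONST → push 0
STORE_FAST i → i=0
LOAD_FAST i → push 0
LOAD_CONST → push 3
COMPARE_OP bool(<) → 0 vs 3 = True
POP_JUMP_IF_FALSE → pop True; no jump
LOAD_FAST_LOAD_FAST q,i → push 8,0
BINARY_OP - → 8 - 0 = 8
STORE_FAST q → q=8
LOAD_FAST_LOAD_FAST i,i → push 0,0
BINARY_OP + → 0 + 0 = 0
STORE_FAST q → q=0
LOAD_FAST q → push 0
LOAD_CONST → push 6
BINARY_OP + → 0 + 6 = 6
STORE_FAST q → q=6
LOAD_FAST i → push 0
LOAD_CONST → push 1
BINARY_OP + → 0 + 1 = 1
STORE_FAST i → i=1
LOAD_FAST i → push 1
LOAD_CONST → push 3
COMPARE_OP bool(<) → 1 vs 3 = True
POP_JUMP_IF_FALSE → pop True; no jump
LOAD_FAST_LOAD_FAST q,i → push 6,1
BINARY_OP - → 6 - 1 = 5
STORE_FAST q → q=5
LOAD_FAST_LOAD_FAST i,i → push 1,1
BINARY_OP + → 1 + 1 = 2
STORE_FAST q → q=2
LOAD_FAST q → push 2
LOAD_CONST → push 6
BINARY_OP + → 2 + 6 = 8
STORE_FAST q → q=8
LOAD_FAST i → push 1
LOAD_CONST → push 1
BINARY_OP + → 1 + 1 = 2
STORE_FAST i → i=2
LOAD_FAST i → push 2
LOAD_CONST → push 3
COMPARE_OP bool(<) → 2 vs 3 = True
POP_JUMP_IF_FALSE → pop True; no jump
LOAD_FAST_LOAD_FAST q,i → push 8,2
BINARY_OP - → 8 - 2 = 6
STORE_FAST q → q=6
LOAD_FAST_LOAD_FAST i,i → push 2,2
BINARY_OP + → 2 + 2 = 4
STORE_FAST q → q=4
LOAD_FAST q → push 4
LOAD_CONST → push 6
BINARY_OP + → 4 + 6 = 10
STORE_FAST q → q=10
LOAD_FAST i → push 2
LOAD_CONST → push 1
BINARY_OP + → 2 + 1 = 3
STORE_FAST i → i=3
LOAD_FAST i → push 3
LOAD_CONST → push 3
COMPARE_OP bool(<) → 3 vs 3 = False
POP_JUMP_IF_FALSE → pop False; jump
LOAD_FAST q → push 10
RETURN_VALUE → return 10.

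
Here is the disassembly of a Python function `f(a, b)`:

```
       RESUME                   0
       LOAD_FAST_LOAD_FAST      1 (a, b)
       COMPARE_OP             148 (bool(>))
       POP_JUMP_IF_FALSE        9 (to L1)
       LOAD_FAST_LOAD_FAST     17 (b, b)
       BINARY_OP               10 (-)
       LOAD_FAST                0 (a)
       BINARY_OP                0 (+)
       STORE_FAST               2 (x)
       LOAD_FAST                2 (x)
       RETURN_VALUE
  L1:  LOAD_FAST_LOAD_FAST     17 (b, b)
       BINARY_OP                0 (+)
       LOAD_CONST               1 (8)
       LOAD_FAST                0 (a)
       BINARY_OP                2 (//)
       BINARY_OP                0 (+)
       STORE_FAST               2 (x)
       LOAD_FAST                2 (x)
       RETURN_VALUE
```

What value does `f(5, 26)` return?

53

LOAD_FAST_LOAD_FAST a,b → push 5,26. Stack: [5, 26]
COMPARE_OP bool(>) → 5 vs 26 = False. Stack: [False]
POP_JUMP_IF_FALSE → pop False; jump. Stack: []
LOAD_FAST_LOAD_FAST b,b → push 26,26. Stack: [26, 26]
BINARY_OP + → 26 + 26 = 52. Stack: [52]
LOAD_CONST → push 8. Stack: [52, 8]
LOAD_FAST a → push 5. Stack: [52, 8, 5]
BINARY_OP // → 8 // 5 = 1. Stack: [52, 1]
BINARY_OP + → 52 + 1 = 53. Stack: [53]
STORE_FAST x → x=53. Stack: []
LOAD_FAST x → push 53. Stack: [53]
RETURN_VALUE → return 53.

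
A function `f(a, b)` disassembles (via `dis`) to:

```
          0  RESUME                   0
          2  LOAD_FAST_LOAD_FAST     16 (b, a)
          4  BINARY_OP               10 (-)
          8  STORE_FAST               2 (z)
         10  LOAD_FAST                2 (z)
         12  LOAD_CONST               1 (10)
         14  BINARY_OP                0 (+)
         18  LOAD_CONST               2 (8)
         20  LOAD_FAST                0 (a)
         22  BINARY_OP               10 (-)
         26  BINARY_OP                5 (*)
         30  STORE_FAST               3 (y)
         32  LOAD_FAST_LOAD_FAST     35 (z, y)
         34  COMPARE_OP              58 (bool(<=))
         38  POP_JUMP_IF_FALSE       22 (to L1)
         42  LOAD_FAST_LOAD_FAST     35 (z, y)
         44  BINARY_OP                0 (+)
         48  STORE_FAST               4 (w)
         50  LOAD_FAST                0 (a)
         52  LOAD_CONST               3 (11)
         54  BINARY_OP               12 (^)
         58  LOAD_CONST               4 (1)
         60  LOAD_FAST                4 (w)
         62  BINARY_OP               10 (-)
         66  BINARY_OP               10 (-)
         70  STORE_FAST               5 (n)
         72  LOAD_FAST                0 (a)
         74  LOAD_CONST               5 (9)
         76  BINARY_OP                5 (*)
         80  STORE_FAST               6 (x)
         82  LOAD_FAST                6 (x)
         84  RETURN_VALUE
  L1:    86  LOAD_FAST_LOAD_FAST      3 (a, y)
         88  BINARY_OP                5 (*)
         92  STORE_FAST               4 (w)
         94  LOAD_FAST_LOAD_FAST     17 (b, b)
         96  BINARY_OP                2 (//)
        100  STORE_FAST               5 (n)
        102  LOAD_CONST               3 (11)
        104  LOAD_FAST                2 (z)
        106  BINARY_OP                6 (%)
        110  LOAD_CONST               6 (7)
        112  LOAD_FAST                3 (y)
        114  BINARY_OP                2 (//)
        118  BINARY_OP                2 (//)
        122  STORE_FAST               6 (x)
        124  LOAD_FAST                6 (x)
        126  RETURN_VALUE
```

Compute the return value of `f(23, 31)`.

-3

LOAD_FAST_LOAD_FAST b,a → push 31,23. Stack: [31, 23]
BINARY_OP - → 31 - 23 = 8. Stack: [8]
STORE_FAST z → z=8. Stack: []
LOAD_FAST z → push 8. Stack: [8]
LOAD_CONST → push 10. Stack: [8, 10]
BINARY_OP + → 8 + 10 = 18. Stack: [18]
LOAD_CONST → push 8. Stack: [18, 8]
LOAD_FAST a → push 23. Stack: [18, 8, 23]
BINARY_OP - → 8 - 23 = -15. Stack: [18, -15]
BINARY_OP * → 18 * -15 = -270. Stack: [-270]
STORE_FAST y → y=-270. Stack: []
LOAD_FAST_LOAD_FAST z,y → push 8,-270. Stack: [8, -270]
COMPARE_OP bool(<=) → 8 vs -270 = False. Stack: [False]
POP_JUMP_IF_FALSE → pop False; jump. Stack: []
LOAD_FAST_LOAD_FAST a,y → push 23,-270. Stack: [23, -270]
BINARY_OP * → 23 * -270 = -6210. Stack: [-6210]
STORE_FAST w → w=-6210. Stack: []
LOAD_FAST_LOAD_FAST b,b → push 31,31. Stack: [31, 31]
BINARY_OP // → 31 // 31 = 1. Stack: [1]
STORE_FAST n → n=1. Stack: []
LOAD_CONST → push 11. Stack: [11]
LOAD_FAST z → push 8. Stack: [11, 8]
BINARY_OP % → 11 % 8 = 3. Stack: [3]
LOAD_CONST → push 7. Stack: [3, 7]
LOAD_FAST y → push -270. Stack: [3, 7, -270]
BINARY_OP // → 7 // -270 = -1. Stack: [3, -1]
BINARY_OP // → 3 // -1 = -3. Stack: [-3]
STORE_FAST x → x=-3. Stack: []
LOAD_FAST x → push -3. Stack: [-3]
RETURN_VALUE → return -3.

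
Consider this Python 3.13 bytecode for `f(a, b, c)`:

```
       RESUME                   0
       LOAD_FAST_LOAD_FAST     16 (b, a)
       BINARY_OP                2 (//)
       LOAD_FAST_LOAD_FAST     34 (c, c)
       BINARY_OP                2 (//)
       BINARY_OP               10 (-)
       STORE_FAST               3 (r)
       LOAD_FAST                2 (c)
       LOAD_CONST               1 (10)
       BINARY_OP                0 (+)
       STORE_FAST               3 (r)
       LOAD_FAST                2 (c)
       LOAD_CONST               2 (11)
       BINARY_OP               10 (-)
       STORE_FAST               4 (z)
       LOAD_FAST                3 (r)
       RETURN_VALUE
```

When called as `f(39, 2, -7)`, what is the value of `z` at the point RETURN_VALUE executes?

LOAD_FAST_LOAD_FAST b,a → push 2,39. Stack: [2, 39]
BINARY_OP // → 2 // 39 = 0. Stack: [0]
LOAD_FAST_LOAD_FAST c,c → push -7,-7. Stack: [0, -7, -7]
BINARY_OP // → -7 // -7 = 1. Stack: [0, 1]
BINARY_OP - → 0 - 1 = -1. Stack: [-1]
STORE_FAST r → r=-1. Stack: []
LOAD_FAST c → push -7. Stack: [-7]
LOAD_CONST → push 10. Stack: [-7, 10]
BINARY_OP + → -7 + 10 = 3. Stack: [3]
STORE_FAST r → r=3. Stack: []
LOAD_FAST c → push -7. Stack: [-7]
LOAD_CONST → push 11. Stack: [-7, 11]
BINARY_OP - → -7 - 11 = -18. Stack: [-18]
STORE_FAST z → z=-18. Stack: []
LOAD_FAST r → push 3. Stack: [3]
RETURN_VALUE → return 3.

-18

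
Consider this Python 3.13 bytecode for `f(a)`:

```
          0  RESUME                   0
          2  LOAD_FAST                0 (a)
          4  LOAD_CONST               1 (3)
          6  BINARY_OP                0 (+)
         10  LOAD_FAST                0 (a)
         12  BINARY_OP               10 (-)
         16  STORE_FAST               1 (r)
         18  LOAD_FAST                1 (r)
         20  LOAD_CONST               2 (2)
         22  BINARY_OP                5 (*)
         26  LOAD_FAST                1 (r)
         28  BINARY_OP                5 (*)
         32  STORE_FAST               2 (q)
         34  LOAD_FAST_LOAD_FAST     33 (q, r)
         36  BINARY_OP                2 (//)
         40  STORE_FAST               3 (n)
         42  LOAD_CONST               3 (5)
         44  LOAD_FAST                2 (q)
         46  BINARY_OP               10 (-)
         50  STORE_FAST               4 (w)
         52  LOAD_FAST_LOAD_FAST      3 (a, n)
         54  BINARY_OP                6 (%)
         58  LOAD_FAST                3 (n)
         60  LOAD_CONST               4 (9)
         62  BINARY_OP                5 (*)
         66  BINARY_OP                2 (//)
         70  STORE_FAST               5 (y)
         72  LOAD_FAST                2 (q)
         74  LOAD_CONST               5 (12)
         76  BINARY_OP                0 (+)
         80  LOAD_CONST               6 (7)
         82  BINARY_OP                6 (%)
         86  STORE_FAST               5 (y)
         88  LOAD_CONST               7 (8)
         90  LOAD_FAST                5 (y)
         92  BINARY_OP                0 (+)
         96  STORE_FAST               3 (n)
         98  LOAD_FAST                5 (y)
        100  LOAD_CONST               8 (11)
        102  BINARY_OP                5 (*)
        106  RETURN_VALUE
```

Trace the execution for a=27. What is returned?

LOAD_FAST a → push 27. Stack: [27]
LOAD_CONST → push 3. Stack: [27, 3]
BINARY_OP + → 27 + 3 = 30. Stack: [30]
LOAD_FAST a → push 27. Stack: [30, 27]
BINARY_OP - → 30 - 27 = 3. Stack: [3]
STORE_FAST r → r=3. Stack: []
LOAD_FAST r → push 3. Stack: [3]
LOAD_CONST → push 2. Stack: [3, 2]
BINARY_OP * → 3 * 2 = 6. Stack: [6]
LOAD_FAST r → push 3. Stack: [6, 3]
BINARY_OP * → 6 * 3 = 18. Stack: [18]
STORE_FAST q → q=18. Stack: []
LOAD_FAST_LOAD_FAST q,r → push 18,3. Stack: [18, 3]
BINARY_OP // → 18 // 3 = 6. Stack: [6]
STORE_FAST n → n=6. Stack: []
LOAD_CONST → push 5. Stack: [5]
LOAD_FAST q → push 18. Stack: [5, 18]
BINARY_OP - → 5 - 18 = -13. Stack: [-13]
STORE_FAST w → w=-13. Stack: []
LOAD_FAST_LOAD_FAST a,n → push 27,6. Stack: [27, 6]
BINARY_OP % → 27 % 6 = 3. Stack: [3]
LOAD_FAST n → push 6. Stack: [3, 6]
LOAD_CONST → push 9. Stack: [3, 6, 9]
BINARY_OP * → 6 * 9 = 54. Stack: [3, 54]
BINARY_OP // → 3 // 54 = 0. Stack: [0]
STORE_FAST y → y=0. Stack: []
LOAD_FAST q → push 18. Stack: [18]
LOAD_CONST → push 12. Stack: [18, 12]
BINARY_OP + → 18 + 12 = 30. Stack: [30]
LOAD_CONST → push 7. Stack: [30, 7]
BINARY_OP % → 30 % 7 = 2. Stack: [2]
STORE_FAST y → y=2. Stack: []
LOAD_CONST → push 8. Stack: [8]
LOAD_FAST y → push 2. Stack: [8, 2]
BINARY_OP + → 8 + 2 = 10. Stack: [10]
STORE_FAST n → n=10. Stack: []
LOAD_FAST y → push 2. Stack: [2]
LOAD_CONST → push 11. Stack: [2, 11]
BINARY_OP * → 2 * 11 = 22. Stack: [22]
RETURN_VALUE → return 22.

22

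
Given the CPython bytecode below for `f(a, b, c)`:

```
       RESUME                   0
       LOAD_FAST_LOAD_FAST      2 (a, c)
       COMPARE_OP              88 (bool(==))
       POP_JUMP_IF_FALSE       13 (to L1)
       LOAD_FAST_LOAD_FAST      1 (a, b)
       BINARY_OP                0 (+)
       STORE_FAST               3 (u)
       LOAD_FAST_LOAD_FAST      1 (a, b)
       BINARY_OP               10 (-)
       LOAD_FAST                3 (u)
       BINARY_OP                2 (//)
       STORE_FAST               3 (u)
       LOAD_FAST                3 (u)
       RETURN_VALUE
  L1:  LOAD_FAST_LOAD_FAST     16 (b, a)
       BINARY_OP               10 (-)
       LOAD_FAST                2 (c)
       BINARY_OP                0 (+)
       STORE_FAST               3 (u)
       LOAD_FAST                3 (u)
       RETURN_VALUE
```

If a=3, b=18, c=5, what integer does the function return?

20

LOAD_FAST_LOAD_FAST a,c → push 3,5. Stack: [3, 5]
COMPARE_OP bool(==) → 3 vs 5 = False. Stack: [False]
POP_JUMP_IF_FALSE → pop False; jump. Stack: []
LOAD_FAST_LOAD_FAST b,a → push 18,3. Stack: [18, 3]
BINARY_OP - → 18 - 3 = 15. Stack: [15]
LOAD_FAST c → push 5. Stack: [15, 5]
BINARY_OP + → 15 + 5 = 20. Stack: [20]
STORE_FAST u → u=20. Stack: []
LOAD_FAST u → push 20. Stack: [20]
RETURN_VALUE → return 20.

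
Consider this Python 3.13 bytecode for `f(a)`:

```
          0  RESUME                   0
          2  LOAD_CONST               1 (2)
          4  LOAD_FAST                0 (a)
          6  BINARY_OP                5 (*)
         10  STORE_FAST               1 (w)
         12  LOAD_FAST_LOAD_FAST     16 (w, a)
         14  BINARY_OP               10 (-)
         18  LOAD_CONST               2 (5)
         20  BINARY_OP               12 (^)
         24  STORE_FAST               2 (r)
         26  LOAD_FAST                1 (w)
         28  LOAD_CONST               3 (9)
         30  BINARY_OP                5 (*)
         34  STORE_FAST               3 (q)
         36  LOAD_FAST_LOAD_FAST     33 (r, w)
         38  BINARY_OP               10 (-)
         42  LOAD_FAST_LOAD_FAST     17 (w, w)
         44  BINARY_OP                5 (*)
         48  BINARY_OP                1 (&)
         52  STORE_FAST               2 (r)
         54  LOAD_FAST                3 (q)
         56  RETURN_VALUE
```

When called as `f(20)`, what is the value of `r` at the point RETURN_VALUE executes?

1600

LOAD_CONST → push 2. Stack: [2]
LOAD_FAST a → push 20. Stack: [2, 20]
BINARY_OP * → 2 * 20 = 40. Stack: [40]
STORE_FAST w → w=40. Stack: []
LOAD_FAST_LOAD_FAST w,a → push 40,20. Stack: [40, 20]
BINARY_OP - → 40 - 20 = 20. Stack: [20]
LOAD_CONST → push 5. Stack: [20, 5]
BINARY_OP ^ → 20 ^ 5 = 17. Stack: [17]
STORE_FAST r → r=17. Stack: []
LOAD_FAST w → push 40. Stack: [40]
LOAD_CONST → push 9. Stack: [40, 9]
BINARY_OP * → 40 * 9 = 360. Stack: [360]
STORE_FAST q → q=360. Stack: []
LOAD_FAST_LOAD_FAST r,w → push 17,40. Stack: [17, 40]
BINARY_OP - → 17 - 40 = -23. Stack: [-23]
LOAD_FAST_LOAD_FAST w,w → push 40,40. Stack: [-23, 40, 40]
BINARY_OP * → 40 * 40 = 1600. Stack: [-23, 1600]
BINARY_OP & → -23 & 1600 = 1600. Stack: [1600]
STORE_FAST r → r=1600. Stack: []
LOAD_FAST q → push 360. Stack: [360]
RETURN_VALUE → return 360.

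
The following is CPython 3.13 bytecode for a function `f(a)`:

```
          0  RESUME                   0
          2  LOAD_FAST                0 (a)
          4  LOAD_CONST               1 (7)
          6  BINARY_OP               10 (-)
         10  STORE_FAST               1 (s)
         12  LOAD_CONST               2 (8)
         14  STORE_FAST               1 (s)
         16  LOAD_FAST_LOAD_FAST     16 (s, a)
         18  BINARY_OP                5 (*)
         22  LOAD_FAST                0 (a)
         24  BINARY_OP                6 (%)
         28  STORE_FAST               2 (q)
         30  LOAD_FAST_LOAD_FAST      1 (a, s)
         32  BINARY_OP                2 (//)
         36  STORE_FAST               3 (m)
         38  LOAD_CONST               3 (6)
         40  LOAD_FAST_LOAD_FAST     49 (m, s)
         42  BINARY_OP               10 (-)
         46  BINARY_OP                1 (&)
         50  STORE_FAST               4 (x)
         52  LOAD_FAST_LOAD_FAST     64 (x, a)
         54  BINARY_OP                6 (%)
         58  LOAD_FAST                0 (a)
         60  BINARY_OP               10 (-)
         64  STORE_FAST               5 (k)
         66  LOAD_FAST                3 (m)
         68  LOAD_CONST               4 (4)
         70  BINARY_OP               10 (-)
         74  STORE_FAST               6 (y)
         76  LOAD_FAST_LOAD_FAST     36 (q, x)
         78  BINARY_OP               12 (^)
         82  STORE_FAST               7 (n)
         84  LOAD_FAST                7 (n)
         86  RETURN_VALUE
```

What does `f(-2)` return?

LOAD_FAST a → push -2. Stack: [-2]
LOAD_CONST → push 7. Stack: [-2, 7]
BINARY_OP - → -2 - 7 = -9. Stack: [-9]
STORE_FAST s → s=-9. Stack: []
LOAD_CONST → push 8. Stack: [8]
STORE_FAST s → s=8. Stack: []
LOAD_FAST_LOAD_FAST s,a → push 8,-2. Stack: [8, -2]
BINARY_OP * → 8 * -2 = -16. Stack: [-16]
LOAD_FAST a → push -2. Stack: [-16, -2]
BINARY_OP % → -16 % -2 = 0. Stack: [0]
STORE_FAST q → q=0. Stack: []
LOAD_FAST_LOAD_FAST a,s → push -2,8. Stack: [-2, 8]
BINARY_OP // → -2 // 8 = -1. Stack: [-1]
STORE_FAST m → m=-1. Stack: []
LOAD_CONST → push 6. Stack: [6]
LOAD_FAST_LOAD_FAST m,s → push -1,8. Stack: [6, -1, 8]
BINARY_OP - → -1 - 8 = -9. Stack: [6, -9]
BINARY_OP & → 6 & -9 = 6. Stack: [6]
STORE_FAST x → x=6. Stack: []
LOAD_FAST_LOAD_FAST x,a → push 6,-2. Stack: [6, -2]
BINARY_OP % → 6 % -2 = 0. Stack: [0]
LOAD_FAST a → push -2. Stack: [0, -2]
BINARY_OP - → 0 - -2 = 2. Stack: [2]
STORE_FAST k → k=2. Stack: []
LOAD_FAST m → push -1. Stack: [-1]
LOAD_CONST → push 4. Stack: [-1, 4]
BINARY_OP - → -1 - 4 = -5. Stack: [-5]
STORE_FAST y → y=-5. Stack: []
LOAD_FAST_LOAD_FAST q,x → push 0,6. Stack: [0, 6]
BINARY_OP ^ → 0 ^ 6 = 6. Stack: [6]
STORE_FAST n → n=6. Stack: []
LOAD_FAST n → push 6. Stack: [6]
RETURN_VALUE → return 6.

6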